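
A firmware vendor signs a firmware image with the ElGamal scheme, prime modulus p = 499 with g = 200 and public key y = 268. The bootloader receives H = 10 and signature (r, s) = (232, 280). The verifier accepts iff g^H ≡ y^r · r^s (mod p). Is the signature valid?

Left side g^H mod p:
200^10 mod 499 = 233
Right side y^r · r^s mod p:
268^232 mod 499 = 249
232^280 mod 499 = 33
249·33 = 8217 ≡ 233 (mod 499)
233 ≡ 233 (mod 499), so the signature is genuine.

valid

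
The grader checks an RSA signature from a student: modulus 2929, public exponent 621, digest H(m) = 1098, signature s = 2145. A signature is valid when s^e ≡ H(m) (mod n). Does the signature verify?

s^2 ≡ 2145^2 = 4601025 ≡ 2495
s^4 ≡ 2495^2 = 6225025 ≡ 900
s^8 ≡ 900^2 = 810000 ≡ 1596
s^16 ≡ 1596^2 = 2547216 ≡ 1915
s^32 ≡ 1915^2 = 3667225 ≡ 117
s^64 ≡ 117^2 = 13689 ≡ 1973
s^128 ≡ 1973^2 = 3892729 ≡ 88
s^256 ≡ 88^2 = 7744 ≡ 1886
s^512 ≡ 1886^2 = 3556996 ≡ 1190
621 = 512 + 64 + 32 + 8 + 4 + 1, so s^621 ≡ 1190·1973·117·1596·900·2145 ≡ 2783 (mod 2929)
s^621 mod 2929 = 2783, but H(m) = 1098.

does not verify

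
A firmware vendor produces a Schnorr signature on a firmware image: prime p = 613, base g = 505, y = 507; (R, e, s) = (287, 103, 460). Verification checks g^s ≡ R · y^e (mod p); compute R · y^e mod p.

507^2 = 257049 ≡ 202
507^4 ≡ 202^2 = 40804 ≡ 346
507^8 ≡ 346^2 = 119716 ≡ 181
507^16 ≡ 181^2 = 32761 ≡ 272
507^32 ≡ 272^2 = 73984 ≡ 424
507^64 ≡ 424^2 = 179776 ≡ 167
103 = 64 + 32 + 4 + 2 + 1, so 507^103 ≡ 167·424·346·202·507 ≡ 466 (mod 613)
R · y^e ≡ 287·466 = 133742 ≡ 108 (mod 613)

108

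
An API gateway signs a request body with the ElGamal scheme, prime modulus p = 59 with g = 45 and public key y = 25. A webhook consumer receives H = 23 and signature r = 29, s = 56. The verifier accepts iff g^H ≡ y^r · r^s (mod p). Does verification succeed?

passes

Left side g^H mod p:
45^2 = 2025 ≡ 19
45^4 ≡ 19^2 = 361 ≡ 7
45^8 ≡ 7^2 = 49
45^16 ≡ 49^2 = 2401 ≡ 41
23 = 16 + 4 + 2 + 1, so 45^23 ≡ 41·7·19·45 ≡ 4 (mod 59)
Right side y^r · r^s mod p:
25^2 = 625 ≡ 35
25^4 ≡ 35^2 = 1225 ≡ 45
25^8 ≡ 45^2 = 2025 ≡ 19
25^16 ≡ 19^2 = 361 ≡ 7
29 = 16 + 8 + 4 + 1, so 25^29 ≡ 7·19·45·25 ≡ 1 (mod 59)
29^2 = 841 ≡ 15
29^4 ≡ 15^2 = 225 ≡ 48
29^8 ≡ 48^2 = 2304 ≡ 3
29^16 ≡ 3^2 = 9
29^32 ≡ 9^2 = 81 ≡ 22
56 = 32 + 16 + 8, so 29^56 ≡ 22·9·3 ≡ 4 (mod 59)
1·4 = 4 ≡ 4 (mod 59)
4 ≡ 4 (mod 59), so the signature is genuine.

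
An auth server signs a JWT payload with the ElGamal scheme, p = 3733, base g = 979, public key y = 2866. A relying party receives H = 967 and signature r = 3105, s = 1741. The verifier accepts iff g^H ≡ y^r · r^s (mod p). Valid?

yes

Left side g^H mod p:
979^967 mod 3733 = 1929
Right side y^r · r^s mod p:
2866^3105 mod 3733 = 3126
3105^1741 mod 3733 = 1645
3126·1645 = 5142270 ≡ 1929 (mod 3733)
1929 ≡ 1929 (mod 3733), so the signature is genuine.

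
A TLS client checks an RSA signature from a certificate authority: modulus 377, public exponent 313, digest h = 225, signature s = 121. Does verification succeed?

passes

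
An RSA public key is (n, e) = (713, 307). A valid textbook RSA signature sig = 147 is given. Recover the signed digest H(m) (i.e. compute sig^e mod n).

Squares mod 713: sig^1≡147, sig^2≡219, sig^4≡190, sig^8≡450, sig^16≡8, sig^32≡64, sig^64≡531, sig^128≡326, sig^256≡39
307 = 256 + 32 + 16 + 2 + 1, so sig^307 ≡ 39·64·8·219·147 ≡ 432 (mod 713)

432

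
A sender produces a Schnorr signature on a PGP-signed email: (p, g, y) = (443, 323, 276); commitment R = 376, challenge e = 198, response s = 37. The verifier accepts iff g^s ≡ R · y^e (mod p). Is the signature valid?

g^s mod p:
323^37 mod 443 = 5
R · y^e mod p:
276^198 mod 443 = 152
376·152 = 57152 ≡ 5 (mod 443)
5 ≡ 5 (mod 443); signature holds.

valid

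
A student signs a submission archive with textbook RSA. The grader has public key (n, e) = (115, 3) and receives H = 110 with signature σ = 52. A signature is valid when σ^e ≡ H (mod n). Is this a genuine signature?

forged

σ^3 mod 115 = 78
78 ≠ 110, so verification fails.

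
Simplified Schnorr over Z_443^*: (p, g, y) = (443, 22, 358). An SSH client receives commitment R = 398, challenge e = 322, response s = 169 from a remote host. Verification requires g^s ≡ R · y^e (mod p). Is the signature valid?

g^s mod p:
22^2 = 484 ≡ 41
22^4 ≡ 41^2 = 1681 ≡ 352
22^8 ≡ 352^2 = 123904 ≡ 307
22^16 ≡ 307^2 = 94249 ≡ 333
22^32 ≡ 333^2 = 110889 ≡ 139
22^64 ≡ 139^2 = 19321 ≡ 272
22^128 ≡ 272^2 = 73984 ≡ 3
169 = 128 + 32 + 8 + 1, so 22^169 ≡ 3·139·307·22 ≡ 267 (mod 443)
R · y^e mod p:
358^2 = 128164 ≡ 137
358^4 ≡ 137^2 = 18769 ≡ 163
358^8 ≡ 163^2 = 26569 ≡ 432
358^16 ≡ 432^2 = 186624 ≡ 121
358^32 ≡ 121^2 = 14641 ≡ 22
358^64 ≡ 22^2 = 484 ≡ 41
358^128 ≡ 41^2 = 1681 ≡ 352
358^256 ≡ 352^2 = 123904 ≡ 307
322 = 256 + 64 + 2, so 358^322 ≡ 307·41·137 ≡ 263 (mod 443)
398·263 = 104674 ≡ 126 (mod 443)
267 ≠ 126; the check fails.

invalid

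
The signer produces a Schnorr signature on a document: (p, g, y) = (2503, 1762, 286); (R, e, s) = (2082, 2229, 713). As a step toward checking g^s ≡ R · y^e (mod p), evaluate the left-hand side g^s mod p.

1762^713 mod 2503 = 563

563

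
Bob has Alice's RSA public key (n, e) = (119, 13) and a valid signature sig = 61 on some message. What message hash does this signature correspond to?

96

sig^13 mod 119 = 96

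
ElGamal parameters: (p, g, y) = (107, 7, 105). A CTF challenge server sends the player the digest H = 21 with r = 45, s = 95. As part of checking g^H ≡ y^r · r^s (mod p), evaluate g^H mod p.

103

7^2 = 49
7^4 ≡ 49^2 = 2401 ≡ 47
7^8 ≡ 47^2 = 2209 ≡ 69
7^16 ≡ 69^2 = 4761 ≡ 53
21 = 16 + 4 + 1, so 7^21 ≡ 53·47·7 ≡ 103 (mod 107)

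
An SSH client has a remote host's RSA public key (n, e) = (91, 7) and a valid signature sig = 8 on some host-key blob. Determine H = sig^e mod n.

sig^2 ≡ 8^2 = 64
sig^4 ≡ 64^2 = 4096 ≡ 1
7 = 4 + 2 + 1, so sig^7 ≡ 1·64·8 ≡ 57 (mod 91)

57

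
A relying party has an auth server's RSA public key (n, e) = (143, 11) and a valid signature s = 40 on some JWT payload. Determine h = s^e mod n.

Squares mod 143: s^1≡40, s^2≡27, s^4≡14, s^8≡53
11 = 8 + 2 + 1, so s^11 ≡ 53·27·40 ≡ 40 (mod 143)

40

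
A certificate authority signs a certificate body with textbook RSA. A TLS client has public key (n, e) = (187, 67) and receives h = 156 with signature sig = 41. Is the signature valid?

sig^2 ≡ 41^2 = 1681 ≡ 185
sig^4 ≡ 185^2 = 34225 ≡ 4
sig^8 ≡ 4^2 = 16
sig^16 ≡ 16^2 = 256 ≡ 69
sig^32 ≡ 69^2 = 4761 ≡ 86
sig^64 ≡ 86^2 = 7396 ≡ 103
67 = 64 + 2 + 1, so sig^67 ≡ 103·185·41 ≡ 156 (mod 187)
Since 156 equals the digest 156, verification succeeds.

valid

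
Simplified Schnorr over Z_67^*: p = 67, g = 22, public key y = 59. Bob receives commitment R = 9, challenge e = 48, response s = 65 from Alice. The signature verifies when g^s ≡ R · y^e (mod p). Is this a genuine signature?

g^s mod p:
22^2 = 484 ≡ 15
22^4 ≡ 15^2 = 225 ≡ 24
22^8 ≡ 24^2 = 576 ≡ 40
22^16 ≡ 40^2 = 1600 ≡ 59
22^32 ≡ 59^2 = 3481 ≡ 64
22^64 ≡ 64^2 = 4096 ≡ 9
65 = 64 + 1, so 22^65 ≡ 9·22 ≡ 64 (mod 67)
R · y^e mod p:
59^2 = 3481 ≡ 64
59^4 ≡ 64^2 = 4096 ≡ 9
59^8 ≡ 9^2 = 81 ≡ 14
59^16 ≡ 14^2 = 196 ≡ 62
59^32 ≡ 62^2 = 3844 ≡ 25
48 = 32 + 16, so 59^48 ≡ 25·62 ≡ 9 (mod 67)
9·9 = 81 ≡ 14 (mod 67)
64 ≠ 14; the check fails.

forged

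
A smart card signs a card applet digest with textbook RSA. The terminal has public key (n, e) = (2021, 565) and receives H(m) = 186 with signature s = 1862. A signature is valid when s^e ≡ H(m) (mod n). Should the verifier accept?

Squares mod 2021: s^1≡1862, s^2≡1029, s^4≡1858, s^8≡296, s^16≡713, s^32≡1098, s^64≡1088, s^128≡1459, s^256≡568, s^512≡1285
565 = 512 + 32 + 16 + 4 + 1, so s^565 ≡ 1285·1098·713·1858·1862 ≡ 186 (mod 2021)
186 = H(m), so the signature checks out.

accept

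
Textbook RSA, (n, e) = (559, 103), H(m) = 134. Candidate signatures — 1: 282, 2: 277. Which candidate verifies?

Candidate 1: Squares mod 559: 282^1≡282, 282^2≡146, 282^4≡74, 282^8≡445, 282^16≡139, 282^32≡315, 282^64≡282; 103 = 64 + 32 + 4 + 2 + 1, so 282^103 ≡ 282·315·74·146·282 ≡ 425 (mod 559)
Candidate 2: Squares mod 559: 277^1≡277, 277^2≡146, 277^4≡74, 277^8≡445, 277^16≡139, 277^32≡315, 277^64≡282; 103 = 64 + 32 + 4 + 2 + 1, so 277^103 ≡ 282·315·74·146·277 ≡ 134 (mod 559)
  → matches H(m) = 134

2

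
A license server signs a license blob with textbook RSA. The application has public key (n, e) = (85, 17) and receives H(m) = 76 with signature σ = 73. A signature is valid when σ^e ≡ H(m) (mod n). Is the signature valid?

Squares mod 85: σ^1≡73, σ^2≡59, σ^4≡81, σ^8≡16, σ^16≡1
17 = 16 + 1, so σ^17 ≡ 1·73 ≡ 73 (mod 85)
σ^17 mod 85 = 73, but H(m) = 76.

invalid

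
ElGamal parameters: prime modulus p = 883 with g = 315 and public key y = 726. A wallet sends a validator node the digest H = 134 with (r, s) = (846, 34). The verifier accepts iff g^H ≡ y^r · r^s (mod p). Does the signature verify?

Left side g^H mod p:
315^2 = 99225 ≡ 329
315^4 ≡ 329^2 = 108241 ≡ 515
315^8 ≡ 515^2 = 265225 ≡ 325
315^16 ≡ 325^2 = 105625 ≡ 548
315^32 ≡ 548^2 = 300304 ≡ 84
315^64 ≡ 84^2 = 7056 ≡ 875
315^128 ≡ 875^2 = 765625 ≡ 64
134 = 128 + 4 + 2, so 315^134 ≡ 64·515·329 ≡ 600 (mod 883)
Right side y^r · r^s mod p:
726^2 = 527076 ≡ 808
726^4 ≡ 808^2 = 652864 ≡ 327
726^8 ≡ 327^2 = 106929 ≡ 86
726^16 ≡ 86^2 = 7396 ≡ 332
726^32 ≡ 332^2 = 110224 ≡ 732
726^64 ≡ 732^2 = 535824 ≡ 726
726^128 ≡ 726^2 = 527076 ≡ 808
726^256 ≡ 808^2 = 652864 ≡ 327
726^512 ≡ 327^2 = 106929 ≡ 86
846 = 512 + 256 + 64 + 8 + 4 + 2, so 726^846 ≡ 86·327·726·86·327·808 ≡ 199 (mod 883)
846^2 = 715716 ≡ 486
846^4 ≡ 486^2 = 236196 ≡ 435
846^8 ≡ 435^2 = 189225 ≡ 263
846^16 ≡ 263^2 = 69169 ≡ 295
846^32 ≡ 295^2 = 87025 ≡ 491
34 = 32 + 2, so 846^34 ≡ 491·486 ≡ 216 (mod 883)
199·216 = 42984 ≡ 600 (mod 883)
600 ≡ 600 (mod 883), so the signature is genuine.

verifies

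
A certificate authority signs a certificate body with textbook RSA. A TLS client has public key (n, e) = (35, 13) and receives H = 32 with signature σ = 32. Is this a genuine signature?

σ^2 ≡ 32^2 = 1024 ≡ 9
σ^4 ≡ 9^2 = 81 ≡ 11
σ^8 ≡ 11^2 = 121 ≡ 16
13 = 8 + 4 + 1, so σ^13 ≡ 16·11·32 ≡ 32 (mod 35)
Since 32 equals the digest 32, verification succeeds.

genuine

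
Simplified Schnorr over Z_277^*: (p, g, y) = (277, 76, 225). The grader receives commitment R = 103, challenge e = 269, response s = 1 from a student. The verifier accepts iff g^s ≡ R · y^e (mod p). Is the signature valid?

g^s mod p:
76^1 mod 277 = 76
R · y^e mod p:
225^2 = 50625 ≡ 211
225^4 ≡ 211^2 = 44521 ≡ 201
225^8 ≡ 201^2 = 40401 ≡ 236
225^16 ≡ 236^2 = 55696 ≡ 19
225^32 ≡ 19^2 = 361 ≡ 84
225^64 ≡ 84^2 = 7056 ≡ 131
225^128 ≡ 131^2 = 17161 ≡ 264
225^256 ≡ 264^2 = 69696 ≡ 169
269 = 256 + 8 + 4 + 1, so 225^269 ≡ 169·236·201·225 ≡ 258 (mod 277)
103·258 = 26574 ≡ 259 (mod 277)
76 ≠ 259; the check fails.

invalid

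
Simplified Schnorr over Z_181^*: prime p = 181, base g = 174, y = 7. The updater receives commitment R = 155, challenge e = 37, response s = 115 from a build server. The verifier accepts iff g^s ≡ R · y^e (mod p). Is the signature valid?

invalid

g^s mod p:
174^2 = 30276 ≡ 49
174^4 ≡ 49^2 = 2401 ≡ 48
174^8 ≡ 48^2 = 2304 ≡ 132
174^16 ≡ 132^2 = 17424 ≡ 48
174^32 ≡ 48^2 = 2304 ≡ 132
174^64 ≡ 132^2 = 17424 ≡ 48
115 = 64 + 32 + 16 + 2 + 1, so 174^115 ≡ 48·132·48·49·174 ≡ 7 (mod 181)
R · y^e mod p:
7^2 = 49
7^4 ≡ 49^2 = 2401 ≡ 48
7^8 ≡ 48^2 = 2304 ≡ 132
7^16 ≡ 132^2 = 17424 ≡ 48
7^32 ≡ 48^2 = 2304 ≡ 132
37 = 32 + 4 + 1, so 7^37 ≡ 132·48·7 ≡ 7 (mod 181)
155·7 = 1085 ≡ 180 (mod 181)
7 ≠ 180; the check fails.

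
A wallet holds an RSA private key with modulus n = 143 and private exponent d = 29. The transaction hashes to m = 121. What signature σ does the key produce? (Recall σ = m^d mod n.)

88

m^2 ≡ 121^2 = 14641 ≡ 55
m^4 ≡ 55^2 = 3025 ≡ 22
m^8 ≡ 22^2 = 484 ≡ 55
m^16 ≡ 55^2 = 3025 ≡ 22
29 = 16 + 8 + 4 + 1, so m^29 ≡ 22·55·22·121 ≡ 88 (mod 143)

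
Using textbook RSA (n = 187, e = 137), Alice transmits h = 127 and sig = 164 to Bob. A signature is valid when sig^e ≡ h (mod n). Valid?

no

Squares mod 187: sig^1≡164, sig^2≡155, sig^4≡89, sig^8≡67, sig^16≡1, sig^32≡1, sig^64≡1, sig^128≡1
137 = 128 + 8 + 1, so sig^137 ≡ 1·67·164 ≡ 142 (mod 187)
142 ≠ 127, so verification fails.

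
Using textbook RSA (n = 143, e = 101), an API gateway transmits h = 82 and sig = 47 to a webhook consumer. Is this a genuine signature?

forged

sig^2 ≡ 47^2 = 2209 ≡ 64
sig^4 ≡ 64^2 = 4096 ≡ 92
sig^8 ≡ 92^2 = 8464 ≡ 27
sig^16 ≡ 27^2 = 729 ≡ 14
sig^32 ≡ 14^2 = 196 ≡ 53
sig^64 ≡ 53^2 = 2809 ≡ 92
101 = 64 + 32 + 4 + 1, so sig^101 ≡ 92·53·92·47 ≡ 47 (mod 143)
The recovered value 47 does not match the digest 82.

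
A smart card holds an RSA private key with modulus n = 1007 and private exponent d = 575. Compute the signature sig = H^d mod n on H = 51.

98

H^2 ≡ 51^2 = 2601 ≡ 587
H^4 ≡ 587^2 = 344569 ≡ 175
H^8 ≡ 175^2 = 30625 ≡ 415
H^16 ≡ 415^2 = 172225 ≡ 28
H^32 ≡ 28^2 = 784
H^64 ≡ 784^2 = 614656 ≡ 386
H^128 ≡ 386^2 = 148996 ≡ 967
H^256 ≡ 967^2 = 935089 ≡ 593
H^512 ≡ 593^2 = 351649 ≡ 206
575 = 512 + 32 + 16 + 8 + 4 + 2 + 1, so H^575 ≡ 206·784·28·415·175·587·51 ≡ 98 (mod 1007)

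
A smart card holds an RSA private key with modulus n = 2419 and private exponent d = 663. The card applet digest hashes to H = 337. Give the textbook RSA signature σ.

1139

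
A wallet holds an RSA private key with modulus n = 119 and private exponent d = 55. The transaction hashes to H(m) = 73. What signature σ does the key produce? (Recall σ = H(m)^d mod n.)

10

(H(m))^2 ≡ 73^2 = 5329 ≡ 93
(H(m))^4 ≡ 93^2 = 8649 ≡ 81
(H(m))^8 ≡ 81^2 = 6561 ≡ 16
(H(m))^16 ≡ 16^2 = 256 ≡ 18
(H(m))^32 ≡ 18^2 = 324 ≡ 86
55 = 32 + 16 + 4 + 2 + 1, so (H(m))^55 ≡ 86·18·81·93·73 ≡ 10 (mod 119)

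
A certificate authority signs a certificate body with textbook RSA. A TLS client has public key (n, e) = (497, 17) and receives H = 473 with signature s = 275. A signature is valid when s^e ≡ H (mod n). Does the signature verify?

verifies

s^2 ≡ 275^2 = 75625 ≡ 81
s^4 ≡ 81^2 = 6561 ≡ 100
s^8 ≡ 100^2 = 10000 ≡ 60
s^16 ≡ 60^2 = 3600 ≡ 121
17 = 16 + 1, so s^17 ≡ 121·275 ≡ 473 (mod 497)
473 = H, so the signature checks out.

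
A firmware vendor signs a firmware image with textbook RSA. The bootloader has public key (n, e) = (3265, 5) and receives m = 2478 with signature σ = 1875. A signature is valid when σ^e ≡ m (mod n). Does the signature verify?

σ^2 ≡ 1875^2 = 3515625 ≡ 2485
σ^4 ≡ 2485^2 = 6175225 ≡ 1110
5 = 4 + 1, so σ^5 ≡ 1110·1875 ≡ 1445 (mod 3265)
σ^5 mod 3265 = 1445, but m = 2478.

does not verify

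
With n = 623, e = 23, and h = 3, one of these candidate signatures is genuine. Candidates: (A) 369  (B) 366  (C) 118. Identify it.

Candidate A: Squares mod 623: 369^1≡369, 369^2≡347, 369^4≡170, 369^8≡242, 369^16≡2; 23 = 16 + 4 + 2 + 1, so 369^23 ≡ 2·170·347·369 ≡ 3 (mod 623)
  → matches h = 3
Candidate B: Squares mod 623: 366^1≡366, 366^2≡11, 366^4≡121, 366^8≡312, 366^16≡156; 23 = 16 + 4 + 2 + 1, so 366^23 ≡ 156·121·11·366 ≡ 613 (mod 623)
Candidate C: Squares mod 623: 118^1≡118, 118^2≡218, 118^4≡176, 118^8≡449, 118^16≡372; 23 = 16 + 4 + 2 + 1, so 118^23 ≡ 372·176·218·118 ≡ 349 (mod 623)

A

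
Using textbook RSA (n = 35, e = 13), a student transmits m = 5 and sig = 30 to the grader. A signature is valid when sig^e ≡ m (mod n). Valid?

sig^2 ≡ 30^2 = 900 ≡ 25
sig^4 ≡ 25^2 = 625 ≡ 30
sig^8 ≡ 30^2 = 900 ≡ 25
13 = 8 + 4 + 1, so sig^13 ≡ 25·30·30 ≡ 30 (mod 35)
sig^13 mod 35 = 30, but m = 5.

no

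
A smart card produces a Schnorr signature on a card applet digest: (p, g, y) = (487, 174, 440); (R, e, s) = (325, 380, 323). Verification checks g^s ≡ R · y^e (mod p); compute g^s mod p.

174^2 = 30276 ≡ 82
174^4 ≡ 82^2 = 6724 ≡ 393
174^8 ≡ 393^2 = 154449 ≡ 70
174^16 ≡ 70^2 = 4900 ≡ 30
174^32 ≡ 30^2 = 900 ≡ 413
174^64 ≡ 413^2 = 170569 ≡ 119
174^128 ≡ 119^2 = 14161 ≡ 38
174^256 ≡ 38^2 = 1444 ≡ 470
323 = 256 + 64 + 2 + 1, so 174^323 ≡ 470·119·82·174 ≡ 326 (mod 487)

326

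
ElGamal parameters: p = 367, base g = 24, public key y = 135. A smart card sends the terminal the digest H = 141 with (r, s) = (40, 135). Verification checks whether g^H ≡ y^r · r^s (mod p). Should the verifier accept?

accept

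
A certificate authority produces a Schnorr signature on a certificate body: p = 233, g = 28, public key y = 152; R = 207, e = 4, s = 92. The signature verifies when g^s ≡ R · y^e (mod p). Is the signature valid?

g^s mod p:
28^2 = 784 ≡ 85
28^4 ≡ 85^2 = 7225 ≡ 2
28^8 ≡ 2^2 = 4
28^16 ≡ 4^2 = 16
28^32 ≡ 16^2 = 256 ≡ 23
28^64 ≡ 23^2 = 529 ≡ 63
92 = 64 + 16 + 8 + 4, so 28^92 ≡ 63·16·4·2 ≡ 142 (mod 233)
R · y^e mod p:
152^2 = 23104 ≡ 37
152^4 ≡ 37^2 = 1369 ≡ 204
207·204 = 42228 ≡ 55 (mod 233)
142 ≠ 55; the check fails.

invalid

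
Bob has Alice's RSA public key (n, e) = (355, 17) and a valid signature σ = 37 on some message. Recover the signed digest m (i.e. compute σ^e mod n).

172

σ^2 ≡ 37^2 = 1369 ≡ 304
σ^4 ≡ 304^2 = 92416 ≡ 116
σ^8 ≡ 116^2 = 13456 ≡ 321
σ^16 ≡ 321^2 = 103041 ≡ 91
17 = 16 + 1, so σ^17 ≡ 91·37 ≡ 172 (mod 355)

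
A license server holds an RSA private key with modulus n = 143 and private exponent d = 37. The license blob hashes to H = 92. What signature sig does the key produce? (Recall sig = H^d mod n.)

27

H^2 ≡ 92^2 = 8464 ≡ 27
H^4 ≡ 27^2 = 729 ≡ 14
H^8 ≡ 14^2 = 196 ≡ 53
H^16 ≡ 53^2 = 2809 ≡ 92
H^32 ≡ 92^2 = 8464 ≡ 27
37 = 32 + 4 + 1, so H^37 ≡ 27·14·92 ≡ 27 (mod 143)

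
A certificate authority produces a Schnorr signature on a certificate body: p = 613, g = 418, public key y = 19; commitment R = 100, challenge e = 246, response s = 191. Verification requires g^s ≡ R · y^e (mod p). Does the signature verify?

verifies

g^s mod p:
Squares mod 613: 418^1≡418, 418^2≡19, 418^4≡361, 418^8≡365, 418^16≡204, 418^32≡545, 418^64≡333, 418^128≡549
191 = 128 + 32 + 16 + 8 + 4 + 2 + 1, so 418^191 ≡ 549·545·204·365·361·19·418 ≡ 81 (mod 613)
R · y^e mod p:
Squares mod 613: 19^1≡19, 19^2≡361, 19^4≡365, 19^8≡204, 19^16≡545, 19^32≡333, 19^64≡549, 19^128≡418
246 = 128 + 64 + 32 + 16 + 4 + 2, so 19^246 ≡ 418·549·333·545·365·361 ≡ 387 (mod 613)
100·387 = 38700 ≡ 81 (mod 613)
81 ≡ 81 (mod 613); signature holds.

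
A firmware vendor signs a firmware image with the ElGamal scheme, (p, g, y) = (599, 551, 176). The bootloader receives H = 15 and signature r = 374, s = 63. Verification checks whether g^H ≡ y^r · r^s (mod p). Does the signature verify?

Left side g^H mod p:
551^2 = 303601 ≡ 507
551^4 ≡ 507^2 = 257049 ≡ 78
551^8 ≡ 78^2 = 6084 ≡ 94
15 = 8 + 4 + 2 + 1, so 551^15 ≡ 94·78·507·551 ≡ 365 (mod 599)
Right side y^r · r^s mod p:
176^2 = 30976 ≡ 427
176^4 ≡ 427^2 = 182329 ≡ 233
176^8 ≡ 233^2 = 54289 ≡ 379
176^16 ≡ 379^2 = 143641 ≡ 480
176^32 ≡ 480^2 = 230400 ≡ 384
176^64 ≡ 384^2 = 147456 ≡ 102
176^128 ≡ 102^2 = 10404 ≡ 221
176^256 ≡ 221^2 = 48841 ≡ 322
374 = 256 + 64 + 32 + 16 + 4 + 2, so 176^374 ≡ 322·102·384·480·233·427 ≡ 57 (mod 599)
374^2 = 139876 ≡ 309
374^4 ≡ 309^2 = 95481 ≡ 240
374^8 ≡ 240^2 = 57600 ≡ 96
374^16 ≡ 96^2 = 9216 ≡ 231
374^32 ≡ 231^2 = 53361 ≡ 50
63 = 32 + 16 + 8 + 4 + 2 + 1, so 374^63 ≡ 50·231·96·240·309·374 ≡ 122 (mod 599)
57·122 = 6954 ≡ 365 (mod 599)
365 ≡ 365 (mod 599), so the signature is genuine.

verifies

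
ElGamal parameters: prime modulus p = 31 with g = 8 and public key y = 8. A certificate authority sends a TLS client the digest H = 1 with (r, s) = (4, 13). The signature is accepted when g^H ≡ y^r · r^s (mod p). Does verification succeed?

passes

Left side g^H mod p:
8^1 mod 31 = 8
Right side y^r · r^s mod p:
Squares mod 31: 8^1≡8, 8^2≡2, 8^4≡4
8^4 ≡ 4 (mod 31)
Squares mod 31: 4^1≡4, 4^2≡16, 4^4≡8, 4^8≡2
13 = 8 + 4 + 1, so 4^13 ≡ 2·8·4 ≡ 2 (mod 31)
4·2 = 8 ≡ 8 (mod 31)
8 ≡ 8 (mod 31), so the signature is genuine.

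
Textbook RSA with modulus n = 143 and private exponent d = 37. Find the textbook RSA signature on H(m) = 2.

(H(m))^2 ≡ 2^2 = 4
(H(m))^4 ≡ 4^2 = 16
(H(m))^8 ≡ 16^2 = 256 ≡ 113
(H(m))^16 ≡ 113^2 = 12769 ≡ 42
(H(m))^32 ≡ 42^2 = 1764 ≡ 48
37 = 32 + 4 + 1, so (H(m))^37 ≡ 48·16·2 ≡ 106 (mod 143)

106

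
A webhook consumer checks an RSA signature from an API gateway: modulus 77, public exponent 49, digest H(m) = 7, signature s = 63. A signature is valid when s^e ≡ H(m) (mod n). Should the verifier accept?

accept

s^2 ≡ 63^2 = 3969 ≡ 42
s^4 ≡ 42^2 = 1764 ≡ 70
s^8 ≡ 70^2 = 4900 ≡ 49
s^16 ≡ 49^2 = 2401 ≡ 14
s^32 ≡ 14^2 = 196 ≡ 42
49 = 32 + 16 + 1, so s^49 ≡ 42·14·63 ≡ 7 (mod 77)
7 = H(m), so the signature checks out.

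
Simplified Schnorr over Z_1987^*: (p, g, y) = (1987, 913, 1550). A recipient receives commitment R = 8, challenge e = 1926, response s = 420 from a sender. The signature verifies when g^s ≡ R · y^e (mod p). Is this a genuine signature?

g^s mod p:
913^2 = 833569 ≡ 1016
913^4 ≡ 1016^2 = 1032256 ≡ 1003
913^8 ≡ 1003^2 = 1006009 ≡ 587
913^16 ≡ 587^2 = 344569 ≡ 818
913^32 ≡ 818^2 = 669124 ≡ 1492
913^64 ≡ 1492^2 = 2226064 ≡ 624
913^128 ≡ 624^2 = 389376 ≡ 1911
913^256 ≡ 1911^2 = 3651921 ≡ 1802
420 = 256 + 128 + 32 + 4, so 913^420 ≡ 1802·1911·1492·1003 ≡ 275 (mod 1987)
R · y^e mod p:
1550^2 = 2402500 ≡ 217
1550^4 ≡ 217^2 = 47089 ≡ 1388
1550^8 ≡ 1388^2 = 1926544 ≡ 1141
1550^16 ≡ 1141^2 = 1301881 ≡ 396
1550^32 ≡ 396^2 = 156816 ≡ 1830
1550^64 ≡ 1830^2 = 3348900 ≡ 805
1550^128 ≡ 805^2 = 648025 ≡ 263
1550^256 ≡ 263^2 = 69169 ≡ 1611
1550^512 ≡ 1611^2 = 2595321 ≡ 299
1550^1024 ≡ 299^2 = 89401 ≡ 1973
1926 = 1024 + 512 + 256 + 128 + 4 + 2, so 1550^1926 ≡ 1973·299·1611·263·1388·217 ≡ 214 (mod 1987)
8·214 = 1712 ≡ 1712 (mod 1987)
275 ≠ 1712; the check fails.

forged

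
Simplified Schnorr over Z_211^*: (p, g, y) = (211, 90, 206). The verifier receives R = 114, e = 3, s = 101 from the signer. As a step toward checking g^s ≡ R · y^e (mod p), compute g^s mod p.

98

90^2 = 8100 ≡ 82
90^4 ≡ 82^2 = 6724 ≡ 183
90^8 ≡ 183^2 = 33489 ≡ 151
90^16 ≡ 151^2 = 22801 ≡ 13
90^32 ≡ 13^2 = 169
90^64 ≡ 169^2 = 28561 ≡ 76
101 = 64 + 32 + 4 + 1, so 90^101 ≡ 76·169·183·90 ≡ 98 (mod 211)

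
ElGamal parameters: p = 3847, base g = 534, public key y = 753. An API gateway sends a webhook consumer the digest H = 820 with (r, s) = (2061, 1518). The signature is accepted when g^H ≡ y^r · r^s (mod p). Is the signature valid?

Left side g^H mod p:
534^2 = 285156 ≡ 478
534^4 ≡ 478^2 = 228484 ≡ 1511
534^8 ≡ 1511^2 = 2283121 ≡ 1850
534^16 ≡ 1850^2 = 3422500 ≡ 2517
534^32 ≡ 2517^2 = 6335289 ≡ 3127
534^64 ≡ 3127^2 = 9778129 ≡ 2902
534^128 ≡ 2902^2 = 8421604 ≡ 521
534^256 ≡ 521^2 = 271441 ≡ 2151
534^512 ≡ 2151^2 = 4626801 ≡ 2707
820 = 512 + 256 + 32 + 16 + 4, so 534^820 ≡ 2707·2151·3127·2517·1511 ≡ 2488 (mod 3847)
Right side y^r · r^s mod p:
753^2 = 567009 ≡ 1500
753^4 ≡ 1500^2 = 2250000 ≡ 3352
753^8 ≡ 3352^2 = 11235904 ≡ 2664
753^16 ≡ 2664^2 = 7096896 ≡ 3028
753^32 ≡ 3028^2 = 9168784 ≡ 1383
753^64 ≡ 1383^2 = 1912689 ≡ 730
753^128 ≡ 730^2 = 532900 ≡ 2014
753^256 ≡ 2014^2 = 4056196 ≡ 1458
753^512 ≡ 1458^2 = 2125764 ≡ 2220
753^1024 ≡ 2220^2 = 4928400 ≡ 393
753^2048 ≡ 393^2 = 154449 ≡ 569
2061 = 2048 + 8 + 4 + 1, so 753^2061 ≡ 569·2664·3352·753 ≡ 3082 (mod 3847)
2061^2 = 4247721 ≡ 633
2061^4 ≡ 633^2 = 400689 ≡ 601
2061^8 ≡ 601^2 = 361201 ≡ 3430
2061^16 ≡ 3430^2 = 11764900 ≡ 774
2061^32 ≡ 774^2 = 599076 ≡ 2791
2061^64 ≡ 2791^2 = 7789681 ≡ 3353
2061^128 ≡ 3353^2 = 11242609 ≡ 1675
2061^256 ≡ 1675^2 = 2805625 ≡ 1162
2061^512 ≡ 1162^2 = 1350244 ≡ 3794
2061^1024 ≡ 3794^2 = 14394436 ≡ 2809
1518 = 1024 + 256 + 128 + 64 + 32 + 8 + 4 + 2, so 2061^1518 ≡ 2809·1162·1675·3353·2791·3430·601·633 ≡ 2898 (mod 3847)
3082·2898 = 8931636 ≡ 2749 (mod 3847)
2488 ≠ 2749, so verification fails.

invalid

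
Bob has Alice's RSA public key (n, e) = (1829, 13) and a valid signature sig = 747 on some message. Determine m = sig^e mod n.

sig^13 mod 1829 = 210

210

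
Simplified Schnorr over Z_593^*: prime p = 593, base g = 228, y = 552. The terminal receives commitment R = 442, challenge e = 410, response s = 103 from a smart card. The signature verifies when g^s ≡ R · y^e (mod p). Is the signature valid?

g^s mod p:
228^2 = 51984 ≡ 393
228^4 ≡ 393^2 = 154449 ≡ 269
228^8 ≡ 269^2 = 72361 ≡ 15
228^16 ≡ 15^2 = 225
228^32 ≡ 225^2 = 50625 ≡ 220
228^64 ≡ 220^2 = 48400 ≡ 367
103 = 64 + 32 + 4 + 2 + 1, so 228^103 ≡ 367·220·269·393·228 ≡ 443 (mod 593)
R · y^e mod p:
552^2 = 304704 ≡ 495
552^4 ≡ 495^2 = 245025 ≡ 116
552^8 ≡ 116^2 = 13456 ≡ 410
552^16 ≡ 410^2 = 168100 ≡ 281
552^32 ≡ 281^2 = 78961 ≡ 92
552^64 ≡ 92^2 = 8464 ≡ 162
552^128 ≡ 162^2 = 26244 ≡ 152
552^256 ≡ 152^2 = 23104 ≡ 570
410 = 256 + 128 + 16 + 8 + 2, so 552^410 ≡ 570·152·281·410·495 ≡ 378 (mod 593)
442·378 = 167076 ≡ 443 (mod 593)
443 ≡ 443 (mod 593); signature holds.

valid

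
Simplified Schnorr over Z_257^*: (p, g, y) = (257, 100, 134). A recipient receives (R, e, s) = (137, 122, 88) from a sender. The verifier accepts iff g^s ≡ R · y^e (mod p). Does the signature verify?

g^s mod p:
Squares mod 257: 100^1≡100, 100^2≡234, 100^4≡15, 100^8≡225, 100^16≡253, 100^32≡16, 100^64≡256
88 = 64 + 16 + 8, so 100^88 ≡ 256·253·225 ≡ 129 (mod 257)
R · y^e mod p:
Squares mod 257: 134^1≡134, 134^2≡223, 134^4≡128, 134^8≡193, 134^16≡241, 134^32≡256, 134^64≡1
122 = 64 + 32 + 16 + 8 + 2, so 134^122 ≡ 1·256·241·193·223 ≡ 121 (mod 257)
137·121 = 16577 ≡ 129 (mod 257)
129 ≡ 129 (mod 257); signature holds.

verifies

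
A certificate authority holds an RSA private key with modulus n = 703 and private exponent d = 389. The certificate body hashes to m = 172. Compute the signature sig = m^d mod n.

533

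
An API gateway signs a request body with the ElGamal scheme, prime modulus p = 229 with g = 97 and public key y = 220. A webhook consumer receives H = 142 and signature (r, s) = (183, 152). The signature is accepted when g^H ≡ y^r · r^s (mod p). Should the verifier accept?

reject

Left side g^H mod p:
97^2 = 9409 ≡ 20
97^4 ≡ 20^2 = 400 ≡ 171
97^8 ≡ 171^2 = 29241 ≡ 158
97^16 ≡ 158^2 = 24964 ≡ 3
97^32 ≡ 3^2 = 9
97^64 ≡ 9^2 = 81
97^128 ≡ 81^2 = 6561 ≡ 149
142 = 128 + 8 + 4 + 2, so 97^142 ≡ 149·158·171·20 ≡ 217 (mod 229)
Right side y^r · r^s mod p:
220^2 = 48400 ≡ 81
220^4 ≡ 81^2 = 6561 ≡ 149
220^8 ≡ 149^2 = 22201 ≡ 217
220^16 ≡ 217^2 = 47089 ≡ 144
220^32 ≡ 144^2 = 20736 ≡ 126
220^64 ≡ 126^2 = 15876 ≡ 75
220^128 ≡ 75^2 = 5625 ≡ 129
183 = 128 + 32 + 16 + 4 + 2 + 1, so 220^183 ≡ 129·126·144·149·81·220 ≡ 185 (mod 229)
183^2 = 33489 ≡ 55
183^4 ≡ 55^2 = 3025 ≡ 48
183^8 ≡ 48^2 = 2304 ≡ 14
183^16 ≡ 14^2 = 196
183^32 ≡ 196^2 = 38416 ≡ 173
183^64 ≡ 173^2 = 29929 ≡ 159
183^128 ≡ 159^2 = 25281 ≡ 91
152 = 128 + 16 + 8, so 183^152 ≡ 91·196·14 ≡ 94 (mod 229)
185·94 = 17390 ≡ 215 (mod 229)
217 ≠ 215, so verification fails.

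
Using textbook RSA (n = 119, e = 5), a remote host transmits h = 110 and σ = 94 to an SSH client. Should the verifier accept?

σ^2 ≡ 94^2 = 8836 ≡ 30
σ^4 ≡ 30^2 = 900 ≡ 67
5 = 4 + 1, so σ^5 ≡ 67·94 ≡ 110 (mod 119)
110 = h, so the signature checks out.

accept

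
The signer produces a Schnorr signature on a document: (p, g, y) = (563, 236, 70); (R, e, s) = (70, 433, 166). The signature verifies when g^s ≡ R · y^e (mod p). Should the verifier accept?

accept

g^s mod p:
236^2 = 55696 ≡ 522
236^4 ≡ 522^2 = 272484 ≡ 555
236^8 ≡ 555^2 = 308025 ≡ 64
236^16 ≡ 64^2 = 4096 ≡ 155
236^32 ≡ 155^2 = 24025 ≡ 379
236^64 ≡ 379^2 = 143641 ≡ 76
236^128 ≡ 76^2 = 5776 ≡ 146
166 = 128 + 32 + 4 + 2, so 236^166 ≡ 146·379·555·522 ≡ 121 (mod 563)
R · y^e mod p:
70^2 = 4900 ≡ 396
70^4 ≡ 396^2 = 156816 ≡ 302
70^8 ≡ 302^2 = 91204 ≡ 561
70^16 ≡ 561^2 = 314721 ≡ 4
70^32 ≡ 4^2 = 16
70^64 ≡ 16^2 = 256
70^128 ≡ 256^2 = 65536 ≡ 228
70^256 ≡ 228^2 = 51984 ≡ 188
433 = 256 + 128 + 32 + 16 + 1, so 70^433 ≡ 188·228·16·4·70 ≡ 428 (mod 563)
70·428 = 29960 ≡ 121 (mod 563)
121 ≡ 121 (mod 563); signature holds.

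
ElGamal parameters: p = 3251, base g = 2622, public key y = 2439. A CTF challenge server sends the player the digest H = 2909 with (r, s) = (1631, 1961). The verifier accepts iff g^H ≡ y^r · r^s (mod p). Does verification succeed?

Left side g^H mod p:
2622^2 = 6874884 ≡ 2270
2622^4 ≡ 2270^2 = 5152900 ≡ 65
2622^8 ≡ 65^2 = 4225 ≡ 974
2622^16 ≡ 974^2 = 948676 ≡ 2635
2622^32 ≡ 2635^2 = 6943225 ≡ 2340
2622^64 ≡ 2340^2 = 5475600 ≡ 916
2622^128 ≡ 916^2 = 839056 ≡ 298
2622^256 ≡ 298^2 = 88804 ≡ 1027
2622^512 ≡ 1027^2 = 1054729 ≡ 1405
2622^1024 ≡ 1405^2 = 1974025 ≡ 668
2622^2048 ≡ 668^2 = 446224 ≡ 837
2909 = 2048 + 512 + 256 + 64 + 16 + 8 + 4 + 1, so 2622^2909 ≡ 837·1405·1027·916·2635·974·65·2622 ≡ 1624 (mod 3251)
Right side y^r · r^s mod p:
2439^2 = 5948721 ≡ 2642
2439^4 ≡ 2642^2 = 6980164 ≡ 267
2439^8 ≡ 267^2 = 71289 ≡ 3018
2439^16 ≡ 3018^2 = 9108324 ≡ 2273
2439^32 ≡ 2273^2 = 5166529 ≡ 690
2439^64 ≡ 690^2 = 476100 ≡ 1454
2439^128 ≡ 1454^2 = 2114116 ≡ 966
2439^256 ≡ 966^2 = 933156 ≡ 119
2439^512 ≡ 119^2 = 14161 ≡ 1157
2439^1024 ≡ 1157^2 = 1338649 ≡ 2488
1631 = 1024 + 512 + 64 + 16 + 8 + 4 + 2 + 1, so 2439^1631 ≡ 2488·1157·1454·2273·3018·267·2642·2439 ≡ 3198 (mod 3251)
1631^2 = 2660161 ≡ 843
1631^4 ≡ 843^2 = 710649 ≡ 1931
1631^8 ≡ 1931^2 = 3728761 ≡ 3115
1631^16 ≡ 3115^2 = 9703225 ≡ 2241
1631^32 ≡ 2241^2 = 5022081 ≡ 2537
1631^64 ≡ 2537^2 = 6436369 ≡ 2640
1631^128 ≡ 2640^2 = 6969600 ≡ 2707
1631^256 ≡ 2707^2 = 7327849 ≡ 95
1631^512 ≡ 95^2 = 9025 ≡ 2523
1631^1024 ≡ 2523^2 = 6365529 ≡ 71
1961 = 1024 + 512 + 256 + 128 + 32 + 8 + 1, so 1631^1961 ≡ 71·2523·95·2707·2537·3115·1631 ≡ 3084 (mod 3251)
3198·3084 = 9862632 ≡ 2349 (mod 3251)
1624 ≠ 2349, so verification fails.

fails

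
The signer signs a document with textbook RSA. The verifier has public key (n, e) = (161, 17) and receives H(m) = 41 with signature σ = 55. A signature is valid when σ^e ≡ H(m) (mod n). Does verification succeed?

fails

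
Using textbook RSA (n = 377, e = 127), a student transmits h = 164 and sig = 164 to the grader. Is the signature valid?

sig^2 ≡ 164^2 = 26896 ≡ 129
sig^4 ≡ 129^2 = 16641 ≡ 53
sig^8 ≡ 53^2 = 2809 ≡ 170
sig^16 ≡ 170^2 = 28900 ≡ 248
sig^32 ≡ 248^2 = 61504 ≡ 53
sig^64 ≡ 53^2 = 2809 ≡ 170
127 = 64 + 32 + 16 + 8 + 4 + 2 + 1, so sig^127 ≡ 170·53·248·170·53·129·164 ≡ 213 (mod 377)
sig^127 mod 377 = 213, but h = 164.

invalid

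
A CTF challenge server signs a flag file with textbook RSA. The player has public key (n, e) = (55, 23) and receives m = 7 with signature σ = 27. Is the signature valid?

σ^2 ≡ 27^2 = 729 ≡ 14
σ^4 ≡ 14^2 = 196 ≡ 31
σ^8 ≡ 31^2 = 961 ≡ 26
σ^16 ≡ 26^2 = 676 ≡ 16
23 = 16 + 4 + 2 + 1, so σ^23 ≡ 16·31·14·27 ≡ 48 (mod 55)
σ^23 mod 55 = 48, but m = 7.

invalid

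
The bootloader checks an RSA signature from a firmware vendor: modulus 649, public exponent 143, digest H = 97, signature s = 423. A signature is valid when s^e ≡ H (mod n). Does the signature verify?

does not verify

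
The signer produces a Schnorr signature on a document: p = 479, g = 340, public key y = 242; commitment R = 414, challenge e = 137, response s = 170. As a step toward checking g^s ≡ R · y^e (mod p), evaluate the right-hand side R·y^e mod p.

242^2 = 58564 ≡ 126
242^4 ≡ 126^2 = 15876 ≡ 69
242^8 ≡ 69^2 = 4761 ≡ 450
242^16 ≡ 450^2 = 202500 ≡ 362
242^32 ≡ 362^2 = 131044 ≡ 277
242^64 ≡ 277^2 = 76729 ≡ 89
242^128 ≡ 89^2 = 7921 ≡ 257
137 = 128 + 8 + 1, so 242^137 ≡ 257·450·242 ≡ 288 (mod 479)
R · y^e ≡ 414·288 = 119232 ≡ 440 (mod 479)

440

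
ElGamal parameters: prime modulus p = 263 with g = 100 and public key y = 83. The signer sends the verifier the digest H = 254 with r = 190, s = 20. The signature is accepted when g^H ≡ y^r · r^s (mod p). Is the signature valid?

invalid

Left side g^H mod p:
100^2 = 10000 ≡ 6
100^4 ≡ 6^2 = 36
100^8 ≡ 36^2 = 1296 ≡ 244
100^16 ≡ 244^2 = 59536 ≡ 98
100^32 ≡ 98^2 = 9604 ≡ 136
100^64 ≡ 136^2 = 18496 ≡ 86
100^128 ≡ 86^2 = 7396 ≡ 32
254 = 128 + 64 + 32 + 16 + 8 + 4 + 2, so 100^254 ≡ 32·86·136·98·244·36·6 ≡ 83 (mod 263)
Right side y^r · r^s mod p:
83^2 = 6889 ≡ 51
83^4 ≡ 51^2 = 2601 ≡ 234
83^8 ≡ 234^2 = 54756 ≡ 52
83^16 ≡ 52^2 = 2704 ≡ 74
83^32 ≡ 74^2 = 5476 ≡ 216
83^64 ≡ 216^2 = 46656 ≡ 105
83^128 ≡ 105^2 = 11025 ≡ 242
190 = 128 + 32 + 16 + 8 + 4 + 2, so 83^190 ≡ 242·216·74·52·234·51 ≡ 96 (mod 263)
190^2 = 36100 ≡ 69
190^4 ≡ 69^2 = 4761 ≡ 27
190^8 ≡ 27^2 = 729 ≡ 203
190^16 ≡ 203^2 = 41209 ≡ 181
20 = 16 + 4, so 190^20 ≡ 181·27 ≡ 153 (mod 263)
96·153 = 14688 ≡ 223 (mod 263)
83 ≠ 223, so verification fails.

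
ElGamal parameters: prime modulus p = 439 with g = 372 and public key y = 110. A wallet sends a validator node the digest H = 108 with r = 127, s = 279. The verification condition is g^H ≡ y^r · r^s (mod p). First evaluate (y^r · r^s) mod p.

8

110^2 = 12100 ≡ 247
110^4 ≡ 247^2 = 61009 ≡ 427
110^8 ≡ 427^2 = 182329 ≡ 144
110^16 ≡ 144^2 = 20736 ≡ 103
110^32 ≡ 103^2 = 10609 ≡ 73
110^64 ≡ 73^2 = 5329 ≡ 61
127 = 64 + 32 + 16 + 8 + 4 + 2 + 1, so 110^127 ≡ 61·73·103·144·427·247·110 ≡ 397 (mod 439)
127^2 = 16129 ≡ 325
127^4 ≡ 325^2 = 105625 ≡ 265
127^8 ≡ 265^2 = 70225 ≡ 424
127^16 ≡ 424^2 = 179776 ≡ 225
127^32 ≡ 225^2 = 50625 ≡ 140
127^64 ≡ 140^2 = 19600 ≡ 284
127^128 ≡ 284^2 = 80656 ≡ 319
127^256 ≡ 319^2 = 101761 ≡ 352
279 = 256 + 16 + 4 + 2 + 1, so 127^279 ≡ 352·225·265·325·127 ≡ 397 (mod 439)
y^r · r^s ≡ 397·397 = 157609 ≡ 8 (mod 439)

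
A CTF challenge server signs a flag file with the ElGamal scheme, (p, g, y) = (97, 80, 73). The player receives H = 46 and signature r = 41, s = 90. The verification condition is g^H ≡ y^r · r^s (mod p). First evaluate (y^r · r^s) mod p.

73^2 = 5329 ≡ 91
73^4 ≡ 91^2 = 8281 ≡ 36
73^8 ≡ 36^2 = 1296 ≡ 35
73^16 ≡ 35^2 = 1225 ≡ 61
73^32 ≡ 61^2 = 3721 ≡ 35
41 = 32 + 8 + 1, so 73^41 ≡ 35·35·73 ≡ 88 (mod 97)
41^2 = 1681 ≡ 32
41^4 ≡ 32^2 = 1024 ≡ 54
41^8 ≡ 54^2 = 2916 ≡ 6
41^16 ≡ 6^2 = 36
41^32 ≡ 36^2 = 1296 ≡ 35
41^64 ≡ 35^2 = 1225 ≡ 61
90 = 64 + 16 + 8 + 2, so 41^90 ≡ 61·36·6·32 ≡ 70 (mod 97)
y^r · r^s ≡ 88·70 = 6160 ≡ 49 (mod 97)

49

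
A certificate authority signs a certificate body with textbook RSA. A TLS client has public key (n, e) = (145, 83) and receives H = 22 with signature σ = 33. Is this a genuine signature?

genuine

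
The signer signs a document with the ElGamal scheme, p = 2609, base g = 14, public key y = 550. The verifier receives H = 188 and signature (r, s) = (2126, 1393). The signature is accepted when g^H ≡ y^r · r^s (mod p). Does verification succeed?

Left side g^H mod p:
14^2 = 196
14^4 ≡ 196^2 = 38416 ≡ 1890
14^8 ≡ 1890^2 = 3572100 ≡ 379
14^16 ≡ 379^2 = 143641 ≡ 146
14^32 ≡ 146^2 = 21316 ≡ 444
14^64 ≡ 444^2 = 197136 ≡ 1461
14^128 ≡ 1461^2 = 2134521 ≡ 359
188 = 128 + 32 + 16 + 8 + 4, so 14^188 ≡ 359·444·146·379·1890 ≡ 497 (mod 2609)
Right side y^r · r^s mod p:
550^2 = 302500 ≡ 2465
550^4 ≡ 2465^2 = 6076225 ≡ 2473
550^8 ≡ 2473^2 = 6115729 ≡ 233
550^16 ≡ 233^2 = 54289 ≡ 2109
550^32 ≡ 2109^2 = 4447881 ≡ 2145
550^64 ≡ 2145^2 = 4601025 ≡ 1358
550^128 ≡ 1358^2 = 1844164 ≡ 2210
550^256 ≡ 2210^2 = 4884100 ≡ 52
550^512 ≡ 52^2 = 2704 ≡ 95
550^1024 ≡ 95^2 = 9025 ≡ 1198
550^2048 ≡ 1198^2 = 1435204 ≡ 254
2126 = 2048 + 64 + 8 + 4 + 2, so 550^2126 ≡ 254·1358·233·2473·2465 ≡ 1599 (mod 2609)
2126^2 = 4519876 ≡ 1088
2126^4 ≡ 1088^2 = 1183744 ≡ 1867
2126^8 ≡ 1867^2 = 3485689 ≡ 65
2126^16 ≡ 65^2 = 4225 ≡ 1616
2126^32 ≡ 1616^2 = 2611456 ≡ 2456
2126^64 ≡ 2456^2 = 6031936 ≡ 2537
2126^128 ≡ 2537^2 = 6436369 ≡ 2575
2126^256 ≡ 2575^2 = 6630625 ≡ 1156
2126^512 ≡ 1156^2 = 1336336 ≡ 528
2126^1024 ≡ 528^2 = 278784 ≡ 2230
1393 = 1024 + 256 + 64 + 32 + 16 + 1, so 2126^1393 ≡ 2230·1156·2537·2456·1616·2126 ≡ 296 (mod 2609)
1599·296 = 473304 ≡ 1075 (mod 2609)
497 ≠ 1075, so verification fails.

fails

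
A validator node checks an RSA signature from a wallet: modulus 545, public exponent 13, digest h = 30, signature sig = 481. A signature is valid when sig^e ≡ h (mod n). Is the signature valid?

Squares mod 545: sig^1≡481, sig^2≡281, sig^4≡481, sig^8≡281
13 = 8 + 4 + 1, so sig^13 ≡ 281·481·481 ≡ 481 (mod 545)
sig^13 mod 545 = 481, but h = 30.

invalid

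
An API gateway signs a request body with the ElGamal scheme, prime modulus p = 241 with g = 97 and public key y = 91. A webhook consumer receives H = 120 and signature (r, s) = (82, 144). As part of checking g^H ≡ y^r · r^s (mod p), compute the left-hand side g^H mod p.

1

97^2 = 9409 ≡ 10
97^4 ≡ 10^2 = 100
97^8 ≡ 100^2 = 10000 ≡ 119
97^16 ≡ 119^2 = 14161 ≡ 183
97^32 ≡ 183^2 = 33489 ≡ 231
97^64 ≡ 231^2 = 53361 ≡ 100
120 = 64 + 32 + 16 + 8, so 97^120 ≡ 100·231·183·119 ≡ 1 (mod 241)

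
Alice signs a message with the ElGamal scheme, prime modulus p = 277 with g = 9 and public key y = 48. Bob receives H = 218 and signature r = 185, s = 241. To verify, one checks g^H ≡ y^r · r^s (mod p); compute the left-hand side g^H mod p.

238

Squares mod 277: 9^1≡9, 9^2≡81, 9^4≡190, 9^8≡90, 9^16≡67, 9^32≡57, 9^64≡202, 9^128≡85
218 = 128 + 64 + 16 + 8 + 2, so 9^218 ≡ 85·202·67·90·81 ≡ 238 (mod 277)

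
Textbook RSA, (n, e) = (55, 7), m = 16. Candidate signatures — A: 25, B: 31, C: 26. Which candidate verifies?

Candidate A: Squares mod 55: 25^1≡25, 25^2≡20, 25^4≡15; 7 = 4 + 2 + 1, so 25^7 ≡ 15·20·25 ≡ 20 (mod 55)
Candidate B: Squares mod 55: 31^1≡31, 31^2≡26, 31^4≡16; 7 = 4 + 2 + 1, so 31^7 ≡ 16·26·31 ≡ 26 (mod 55)
Candidate C: Squares mod 55: 26^1≡26, 26^2≡16, 26^4≡36; 7 = 4 + 2 + 1, so 26^7 ≡ 36·16·26 ≡ 16 (mod 55)
  → matches m = 16

C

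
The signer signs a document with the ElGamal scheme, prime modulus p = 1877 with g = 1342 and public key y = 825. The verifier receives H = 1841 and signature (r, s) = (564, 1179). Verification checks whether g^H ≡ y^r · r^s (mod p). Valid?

no

Left side g^H mod p:
Squares mod 1877: 1342^1≡1342, 1342^2≡921, 1342^4≡1714, 1342^8≡291, 1342^16≡216, 1342^32≡1608, 1342^64≡1035, 1342^128≡1335, 1342^256≡952, 1342^512≡1590, 1342^1024≡1658
1841 = 1024 + 512 + 256 + 32 + 16 + 1, so 1342^1841 ≡ 1658·1590·952·1608·216·1342 ≡ 1307 (mod 1877)
Right side y^r · r^s mod p:
Squares mod 1877: 825^1≡825, 825^2≡1151, 825^4≡1516, 825^8≡808, 825^16≡1545, 825^32≡1358, 825^64≡950, 825^128≡1540, 825^256≡949, 825^512≡1518
564 = 512 + 32 + 16 + 4, so 825^564 ≡ 1518·1358·1545·1516 ≡ 1450 (mod 1877)
Squares mod 1877: 564^1≡564, 564^2≡883, 564^4≡734, 564^8≡57, 564^16≡1372, 564^32≡1630, 564^64≡945, 564^128≡1450, 564^256≡260, 564^512≡28, 564^1024≡784
1179 = 1024 + 128 + 16 + 8 + 2 + 1, so 564^1179 ≡ 784·1450·1372·57·883·564 ≡ 676 (mod 1877)
1450·676 = 980200 ≡ 406 (mod 1877)
1307 ≠ 406, so verification fails.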